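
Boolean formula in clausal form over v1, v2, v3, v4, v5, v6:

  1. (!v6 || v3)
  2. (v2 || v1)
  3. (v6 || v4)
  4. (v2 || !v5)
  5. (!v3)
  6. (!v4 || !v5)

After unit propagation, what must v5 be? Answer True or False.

(!v3) stands alone — v3 = False.
(!v6 || v3) with v3 = False leaves only !v6, so v6 = False.
In (v4 || v6), v6 is now false; v4 must hold, so v4 = True.
(!v4 || !v5) with v4 = True leaves only !v5, so v5 = False.

False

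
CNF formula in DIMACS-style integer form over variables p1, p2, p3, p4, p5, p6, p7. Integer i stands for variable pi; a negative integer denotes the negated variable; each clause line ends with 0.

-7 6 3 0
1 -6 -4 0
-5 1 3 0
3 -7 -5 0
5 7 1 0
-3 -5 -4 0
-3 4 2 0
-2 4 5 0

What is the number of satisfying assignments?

Split on p3, then p5.
  p3=1, p5=1: forces p2=1; p4=0; p1, p6, p7 free → 2^3 = 8.
  p3=1, p5=0: p2 free; 5 ways for (p1,p4,p6,p7) × 2^1 = 10.
  p3=0, p5=1: forces p1=1; p7=0; p2, p4, p6 free → 2^3 = 8.
  p3=0, p5=0: 10 of the 32 assignments to (p1,p2,p4,p6,p7) work.
Total: 8 + 10 + 8 + 10 = 36.

36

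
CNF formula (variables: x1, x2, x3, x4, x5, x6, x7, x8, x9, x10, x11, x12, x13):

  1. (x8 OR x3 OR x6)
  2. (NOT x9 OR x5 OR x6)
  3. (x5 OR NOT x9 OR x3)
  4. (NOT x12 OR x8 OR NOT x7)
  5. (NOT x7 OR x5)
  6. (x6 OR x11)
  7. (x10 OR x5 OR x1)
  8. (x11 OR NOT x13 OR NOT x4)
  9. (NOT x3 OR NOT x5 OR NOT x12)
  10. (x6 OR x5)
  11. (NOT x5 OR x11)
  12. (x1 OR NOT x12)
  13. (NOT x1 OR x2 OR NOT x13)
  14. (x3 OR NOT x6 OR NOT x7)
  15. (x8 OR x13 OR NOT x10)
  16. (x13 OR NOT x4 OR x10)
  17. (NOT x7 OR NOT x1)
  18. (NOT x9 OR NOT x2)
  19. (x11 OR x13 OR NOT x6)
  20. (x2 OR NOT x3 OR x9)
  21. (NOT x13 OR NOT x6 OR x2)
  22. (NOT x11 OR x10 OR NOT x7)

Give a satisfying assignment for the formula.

x1=T, x2=T, x3=F, x4=F, x5=F, x6=T, x7=F, x8=T, x9=F, x10=T, x11=T, x12=T, x13=T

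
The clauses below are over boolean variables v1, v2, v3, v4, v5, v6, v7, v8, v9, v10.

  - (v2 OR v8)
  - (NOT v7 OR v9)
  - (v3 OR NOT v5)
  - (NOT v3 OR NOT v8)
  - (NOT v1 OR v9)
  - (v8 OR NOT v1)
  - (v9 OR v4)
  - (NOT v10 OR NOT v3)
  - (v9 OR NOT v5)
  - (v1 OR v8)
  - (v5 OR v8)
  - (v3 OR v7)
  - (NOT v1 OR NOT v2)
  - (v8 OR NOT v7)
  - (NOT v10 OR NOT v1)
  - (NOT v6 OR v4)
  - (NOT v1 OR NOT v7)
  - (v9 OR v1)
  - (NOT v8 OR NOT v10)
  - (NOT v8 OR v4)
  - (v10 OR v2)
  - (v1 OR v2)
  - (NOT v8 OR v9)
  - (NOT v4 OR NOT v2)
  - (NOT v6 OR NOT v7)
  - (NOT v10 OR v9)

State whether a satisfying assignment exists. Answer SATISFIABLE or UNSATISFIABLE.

UNSATISFIABLE

v8 = True:
  propagation gives v3=False, v5=False, v7=True, v9=True; an empty clause results — contradiction.
v8 = False:
  propagation gives v2=True, v1=False; an empty clause results — contradiction.
Every branch closes, so no satisfying assignment exists.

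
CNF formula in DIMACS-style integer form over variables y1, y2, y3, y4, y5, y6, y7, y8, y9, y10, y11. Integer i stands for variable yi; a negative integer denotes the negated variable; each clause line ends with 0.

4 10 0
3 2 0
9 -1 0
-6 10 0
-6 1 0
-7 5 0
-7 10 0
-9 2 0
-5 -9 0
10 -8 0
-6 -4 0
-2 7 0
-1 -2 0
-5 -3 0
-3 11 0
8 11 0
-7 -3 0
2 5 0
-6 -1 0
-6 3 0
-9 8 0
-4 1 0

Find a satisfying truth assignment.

y1 = F, y2 = T, y3 = F, y4 = F, y5 = T, y6 = F, y7 = T, y8 = T, y9 = F, y10 = T, y11 = T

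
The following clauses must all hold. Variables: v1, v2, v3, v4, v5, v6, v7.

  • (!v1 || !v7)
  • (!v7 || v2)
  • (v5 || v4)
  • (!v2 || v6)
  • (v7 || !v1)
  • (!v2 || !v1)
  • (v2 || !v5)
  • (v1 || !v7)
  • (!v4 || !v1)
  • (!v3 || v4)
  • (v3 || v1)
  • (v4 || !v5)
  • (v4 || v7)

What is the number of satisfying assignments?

4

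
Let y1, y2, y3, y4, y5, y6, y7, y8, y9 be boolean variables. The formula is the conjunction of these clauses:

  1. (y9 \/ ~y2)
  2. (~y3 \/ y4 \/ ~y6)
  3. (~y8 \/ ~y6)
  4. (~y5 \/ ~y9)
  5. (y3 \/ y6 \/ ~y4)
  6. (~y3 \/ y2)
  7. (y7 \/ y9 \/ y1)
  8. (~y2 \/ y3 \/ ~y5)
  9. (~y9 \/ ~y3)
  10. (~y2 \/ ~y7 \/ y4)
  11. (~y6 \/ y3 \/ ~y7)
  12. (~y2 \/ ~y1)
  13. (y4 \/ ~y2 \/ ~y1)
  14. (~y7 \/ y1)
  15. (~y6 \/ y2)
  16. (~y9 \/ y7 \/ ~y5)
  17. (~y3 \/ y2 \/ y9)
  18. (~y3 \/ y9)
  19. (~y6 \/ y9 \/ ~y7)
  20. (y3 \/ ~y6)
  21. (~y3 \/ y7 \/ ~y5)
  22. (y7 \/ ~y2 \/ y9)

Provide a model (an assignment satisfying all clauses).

Pure literal: y5 appears only negated; assign y5 = False.
y8 occurs only negated in the remaining clauses — set y8 = False.
Try y1 = True.
  then y2 is forced to False.
  then y3 is forced to False.
  then y6 is forced to False.
  then y4 is forced to False.
y7, y9 are now unconstrained; take y7 = True, y9 = False.
Check each clause:
  1. (~y2 \/ y9) — ~y2 is true.
  2. (~y3 \/ ~y6 \/ y4) — ~y6 is true.
  3. (~y8 \/ ~y6) — ~y8 is true.
  4. (~y9 \/ ~y5) — ~y5 is true.
  5. (y6 \/ y3 \/ ~y4) — ~y4 is true.
  6. (~y3 \/ y2) — ~y3 is true.
  7. (y1 \/ y9 \/ y7) — y1 is true.
  8. (~y2 \/ ~y5 \/ y3) — ~y2 is true.
  9. (~y9 \/ ~y3) — ~y3 is true.
  10. (y4 \/ ~y7 \/ ~y2) — ~y2 is true.
  11. (~y7 \/ ~y6 \/ y3) — ~y6 is true.
  12. (~y1 \/ ~y2) — ~y2 is true.
  13. (~y1 \/ y4 \/ ~y2) — ~y2 is true.
  14. (y1 \/ ~y7) — y1 is true.
  15. (~y6 \/ y2) — ~y6 is true.
  16. (y7 \/ ~y5 \/ ~y9) — ~y5 is true.
  17. (y2 \/ ~y3 \/ y9) — ~y3 is true.
  18. (~y3 \/ y9) — ~y3 is true.
  19. (~y6 \/ y9 \/ ~y7) — ~y6 is true.
  20. (y3 \/ ~y6) — ~y6 is true.
  21. (y7 \/ ~y3 \/ ~y5) — ~y5 is true.
  22. (y9 \/ y7 \/ ~y2) — ~y2 is true.

y1=True, y2=False, y3=False, y4=False, y5=False, y6=False, y7=True, y8=False, y9=False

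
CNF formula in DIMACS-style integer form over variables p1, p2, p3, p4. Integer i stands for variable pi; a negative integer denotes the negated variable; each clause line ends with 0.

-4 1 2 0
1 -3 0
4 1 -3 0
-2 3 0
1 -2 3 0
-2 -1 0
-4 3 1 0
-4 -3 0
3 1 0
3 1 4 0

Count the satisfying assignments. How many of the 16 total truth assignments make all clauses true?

3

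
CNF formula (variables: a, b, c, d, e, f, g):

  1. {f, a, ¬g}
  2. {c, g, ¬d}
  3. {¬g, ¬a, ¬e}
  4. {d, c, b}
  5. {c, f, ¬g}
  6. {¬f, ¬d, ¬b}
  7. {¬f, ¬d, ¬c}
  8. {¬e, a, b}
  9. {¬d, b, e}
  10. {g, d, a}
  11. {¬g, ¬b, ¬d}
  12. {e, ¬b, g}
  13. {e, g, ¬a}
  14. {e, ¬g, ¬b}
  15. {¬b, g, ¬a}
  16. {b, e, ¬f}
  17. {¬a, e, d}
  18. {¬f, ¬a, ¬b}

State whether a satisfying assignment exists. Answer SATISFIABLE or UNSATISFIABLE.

Try a = False.
Try b = True.
Set c = True and propagate.
For the remaining variables, d = True, e = True, f = False, g = False works.
Every clause has at least one true literal under this assignment.
So a=0, b=1, c=1, d=1, e=1, f=0, g=0 is a satisfying assignment.

SATISFIABLE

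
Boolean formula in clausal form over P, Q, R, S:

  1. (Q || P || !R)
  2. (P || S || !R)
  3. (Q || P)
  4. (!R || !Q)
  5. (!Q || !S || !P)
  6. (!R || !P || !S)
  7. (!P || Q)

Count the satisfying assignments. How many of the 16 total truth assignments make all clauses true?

Satisfying assignments:
  P=0 Q=1 R=0 S=0
  P=0 Q=1 R=0 S=1
  P=1 Q=1 R=0 S=0
That's 3 in total.

3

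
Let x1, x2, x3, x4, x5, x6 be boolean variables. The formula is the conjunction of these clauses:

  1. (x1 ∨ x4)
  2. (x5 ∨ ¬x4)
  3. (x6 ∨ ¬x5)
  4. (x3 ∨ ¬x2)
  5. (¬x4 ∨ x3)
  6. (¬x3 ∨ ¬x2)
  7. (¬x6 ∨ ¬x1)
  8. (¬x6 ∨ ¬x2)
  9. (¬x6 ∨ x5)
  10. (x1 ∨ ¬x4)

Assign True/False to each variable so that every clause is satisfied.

x1 = 1  x2 = 0  x3 = 0  x4 = 0  x5 = 0  x6 = 0

Check each clause:
  1. (x1 ∨ x4) — x1 is true.
  2. (¬x4 ∨ x5) — ¬x4 is true.
  3. (x6 ∨ ¬x5) — ¬x5 is true.
  4. (¬x2 ∨ x3) — ¬x2 is true.
  5. (x3 ∨ ¬x4) — ¬x4 is true.
  6. (¬x3 ∨ ¬x2) — ¬x3 is true.
  7. (¬x6 ∨ ¬x1) — ¬x6 is true.
  8. (¬x2 ∨ ¬x6) — ¬x6 is true.
  9. (¬x6 ∨ x5) — ¬x6 is true.
  10. (¬x4 ∨ x1) — x1 is true.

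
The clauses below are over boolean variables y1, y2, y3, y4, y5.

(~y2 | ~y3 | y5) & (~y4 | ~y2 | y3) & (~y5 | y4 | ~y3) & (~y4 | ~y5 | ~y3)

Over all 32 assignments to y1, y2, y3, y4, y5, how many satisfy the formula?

Split on y3, then y4.
  y3=T, y4=T: remaining (y1,y2,y5) ∈ {(F,F,F); (T,F,F)} — 2.
  y3=T, y4=F: remaining (y1,y2,y5) ∈ {(F,F,F); (T,F,F)} — 2.
  y3=F, y4=T: remaining (y1,y2,y5) ∈ {(F,F,F); (F,F,T); (T,F,F); (T,F,T)} — 4.
  y3=F, y4=F: y1, y2, y5 free → 2^3 = 8.
Total: 2 + 2 + 4 + 8 = 16.

16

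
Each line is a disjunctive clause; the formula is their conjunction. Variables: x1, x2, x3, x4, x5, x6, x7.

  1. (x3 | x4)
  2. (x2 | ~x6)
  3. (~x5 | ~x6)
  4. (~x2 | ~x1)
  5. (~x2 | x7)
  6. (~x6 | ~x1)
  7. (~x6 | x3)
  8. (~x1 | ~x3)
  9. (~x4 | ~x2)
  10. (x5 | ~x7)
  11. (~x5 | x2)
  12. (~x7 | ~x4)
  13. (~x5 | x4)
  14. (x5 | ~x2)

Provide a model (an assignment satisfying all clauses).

Pure literal: x6 appears only negated; assign x6 = False.
Branch on x1: take x1 = True.
  then x2 is forced to False.
  then x3 is forced to False.
  then x4 is forced to True.
  then x5 is forced to False.
  then x7 is forced to False.
Every clause has at least one true literal under this assignment.
Check each clause:
  1. (x4 | x3) — x4 is true.
  2. (~x6 | x2) — ~x6 is true.
  3. (~x5 | ~x6) — ~x6 is true.
  4. (~x1 | ~x2) — ~x2 is true.
  5. (~x2 | x7) — ~x2 is true.
  6. (~x1 | ~x6) — ~x6 is true.
  7. (~x6 | x3) — ~x6 is true.
  8. (~x1 | ~x3) — ~x3 is true.
  9. (~x2 | ~x4) — ~x2 is true.
  10. (x5 | ~x7) — ~x7 is true.
  11. (x2 | ~x5) — ~x5 is true.
  12. (~x7 | ~x4) — ~x7 is true.
  13. (x4 | ~x5) — ~x5 is true.
  14. (x5 | ~x2) — ~x2 is true.

x1=1, x2=0, x3=0, x4=1, x5=0, x6=0, x7=0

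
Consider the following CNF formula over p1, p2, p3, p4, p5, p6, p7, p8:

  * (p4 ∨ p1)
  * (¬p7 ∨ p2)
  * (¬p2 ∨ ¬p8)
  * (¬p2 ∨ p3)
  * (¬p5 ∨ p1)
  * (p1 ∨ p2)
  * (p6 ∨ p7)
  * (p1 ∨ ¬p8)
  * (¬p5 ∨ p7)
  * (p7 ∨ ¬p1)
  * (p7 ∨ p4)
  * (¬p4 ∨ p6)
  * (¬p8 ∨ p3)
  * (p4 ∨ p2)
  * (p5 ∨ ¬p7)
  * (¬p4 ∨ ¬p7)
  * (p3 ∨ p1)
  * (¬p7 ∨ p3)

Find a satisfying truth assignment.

p1=T  p2=T  p3=T  p4=F  p5=T  p6=F  p7=T  p8=F

Pure literal: p3 appears only positively; assign p3 = True.
Pure literal: p8 appears only negated; assign p8 = False.
Branch on p1: take p1 = True.
  then p7 is forced to True.
  then p2 is forced to True.
  then p5 is forced to True.
  then p4 is forced to False.
p6 is now unconstrained; take p6 = False.
Check each clause:
  1. (p4 ∨ p1) — p1 is true.
  2. (¬p7 ∨ p2) — p2 is true.
  3. (¬p8 ∨ ¬p2) — ¬p8 is true.
  4. (p3 ∨ ¬p2) — p3 is true.
  5. (p1 ∨ ¬p5) — p1 is true.
  6. (p2 ∨ p1) — p1 is true.
  7. (p7 ∨ p6) — p7 is true.
  8. (p1 ∨ ¬p8) — ¬p8 is true.
  9. (¬p5 ∨ p7) — p7 is true.
  10. (p7 ∨ ¬p1) — p7 is true.
  11. (p7 ∨ p4) — p7 is true.
  12. (¬p4 ∨ p6) — ¬p4 is true.
  13. (p3 ∨ ¬p8) — ¬p8 is true.
  14. (p4 ∨ p2) — p2 is true.
  15. (p5 ∨ ¬p7) — p5 is true.
  16. (¬p4 ∨ ¬p7) — ¬p4 is true.
  17. (p3 ∨ p1) — p1 is true.
  18. (p3 ∨ ¬p7) — p3 is true.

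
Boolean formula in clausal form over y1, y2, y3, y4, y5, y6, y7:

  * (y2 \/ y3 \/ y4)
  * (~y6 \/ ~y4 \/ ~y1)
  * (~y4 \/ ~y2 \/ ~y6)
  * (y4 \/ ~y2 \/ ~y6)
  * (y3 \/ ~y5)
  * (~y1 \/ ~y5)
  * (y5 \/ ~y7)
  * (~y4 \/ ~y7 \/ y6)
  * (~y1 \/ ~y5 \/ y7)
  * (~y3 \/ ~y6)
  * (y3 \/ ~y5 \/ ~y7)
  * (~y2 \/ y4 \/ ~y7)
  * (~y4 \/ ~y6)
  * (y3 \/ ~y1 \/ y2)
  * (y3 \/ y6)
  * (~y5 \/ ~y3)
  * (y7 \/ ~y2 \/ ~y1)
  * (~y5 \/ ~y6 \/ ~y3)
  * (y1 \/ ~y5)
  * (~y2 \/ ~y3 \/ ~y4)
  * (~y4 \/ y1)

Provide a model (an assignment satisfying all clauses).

y1 = T  y2 = F  y3 = T  y4 = F  y5 = F  y6 = F  y7 = F

Try y1 = True.
  then y5 is forced to False.
  then y7 is forced to False.
  then y2 is forced to False.
  then y3 is forced to True.
  then y6 is forced to False.
y4 is now unconstrained; take y4 = False.
Every clause has at least one true literal under this assignment.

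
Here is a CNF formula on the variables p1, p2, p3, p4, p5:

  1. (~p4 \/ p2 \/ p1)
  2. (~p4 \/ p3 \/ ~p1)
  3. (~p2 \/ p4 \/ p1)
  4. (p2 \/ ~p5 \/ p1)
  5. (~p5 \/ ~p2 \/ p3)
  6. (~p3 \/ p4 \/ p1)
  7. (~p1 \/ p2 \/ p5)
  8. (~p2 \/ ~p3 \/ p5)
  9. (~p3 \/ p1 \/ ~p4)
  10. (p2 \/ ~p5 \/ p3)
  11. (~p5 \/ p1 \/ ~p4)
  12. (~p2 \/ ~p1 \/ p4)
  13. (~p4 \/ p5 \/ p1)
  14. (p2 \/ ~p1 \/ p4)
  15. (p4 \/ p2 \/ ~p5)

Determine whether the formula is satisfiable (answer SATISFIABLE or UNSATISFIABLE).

SATISFIABLE

Branch on p1: take p1 = False.
The remaining clauses are satisfied by p2 = False, p3 = False, p4 = False, p5 = False.
Every clause has at least one true literal under this assignment.
So p1=F, p2=F, p3=F, p4=F, p5=F is a satisfying assignment.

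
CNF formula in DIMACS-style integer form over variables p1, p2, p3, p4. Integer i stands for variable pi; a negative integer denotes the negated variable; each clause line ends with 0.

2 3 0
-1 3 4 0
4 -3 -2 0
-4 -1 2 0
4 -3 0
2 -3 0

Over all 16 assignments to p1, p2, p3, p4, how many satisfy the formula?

The models are:
  p1=F p2=T p3=F p4=F
  p1=F p2=T p3=F p4=T
  p1=F p2=T p3=T p4=T
  p1=T p2=T p3=F p4=T
  p1=T p2=T p3=T p4=T
Count: 5.

5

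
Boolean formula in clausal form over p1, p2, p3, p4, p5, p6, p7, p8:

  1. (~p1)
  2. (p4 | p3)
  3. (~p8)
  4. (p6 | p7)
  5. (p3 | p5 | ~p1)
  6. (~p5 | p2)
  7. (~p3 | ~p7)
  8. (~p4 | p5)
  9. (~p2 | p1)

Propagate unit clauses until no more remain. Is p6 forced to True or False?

True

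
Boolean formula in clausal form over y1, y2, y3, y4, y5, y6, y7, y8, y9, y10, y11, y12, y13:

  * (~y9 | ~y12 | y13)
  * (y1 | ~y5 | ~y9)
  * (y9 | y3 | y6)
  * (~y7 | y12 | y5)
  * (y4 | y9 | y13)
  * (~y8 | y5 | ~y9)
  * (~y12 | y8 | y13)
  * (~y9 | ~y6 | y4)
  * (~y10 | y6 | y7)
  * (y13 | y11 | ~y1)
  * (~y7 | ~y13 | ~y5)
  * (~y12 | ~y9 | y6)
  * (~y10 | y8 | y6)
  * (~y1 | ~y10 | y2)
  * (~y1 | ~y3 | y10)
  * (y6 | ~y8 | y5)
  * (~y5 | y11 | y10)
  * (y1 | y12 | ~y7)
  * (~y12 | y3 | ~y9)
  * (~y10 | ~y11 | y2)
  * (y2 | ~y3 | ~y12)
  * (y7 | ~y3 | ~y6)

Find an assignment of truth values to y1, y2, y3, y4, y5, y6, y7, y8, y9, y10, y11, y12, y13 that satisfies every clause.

y1 = True, y2 = True, y3 = False, y4 = True, y5 = True, y6 = True, y7 = True, y8 = True, y9 = False, y10 = True, y11 = True, y12 = False, y13 = False

y2 occurs only positively in the remaining clauses — set y2 = True.
y4 occurs only positively in the remaining clauses — set y4 = True.
Branch on y1: take y1 = True.
For the remaining variables, y3 = False, y5 = True, y6 = True, y7 = True, y8 = True, y9 = False, y10 = True, y11 = True, y12 = False, y13 = False works.
Check each clause:
  1. (~y9 | ~y12 | y13) — ~y12 is true.
  2. (y1 | ~y5 | ~y9) — y1 is true.
  3. (y9 | y6 | y3) — y6 is true.
  4. (y12 | y5 | ~y7) — y5 is true.
  5. (y4 | y9 | y13) — y4 is true.
  6. (y5 | ~y8 | ~y9) — y5 is true.
  7. (y13 | y8 | ~y12) — y8 is true.
  8. (~y6 | ~y9 | y4) — y4 is true.
  9. (y6 | y7 | ~y10) — y6 is true.
  10. (~y1 | y11 | y13) — y11 is true.
  11. (~y5 | ~y13 | ~y7) — ~y13 is true.
  12. (~y12 | y6 | ~y9) — ~y12 is true.
  13. (y6 | ~y10 | y8) — y8 is true.
  14. (~y1 | y2 | ~y10) — y2 is true.
  15. (~y3 | ~y1 | y10) — y10 is true.
  16. (y5 | ~y8 | y6) — y5 is true.
  17. (y11 | y10 | ~y5) — y10 is true.
  18. (~y7 | y12 | y1) — y1 is true.
  19. (~y12 | ~y9 | y3) — ~y12 is true.
  20. (~y10 | y2 | ~y11) — y2 is true.
  21. (y2 | ~y12 | ~y3) — y2 is true.
  22. (~y3 | y7 | ~y6) — ~y3 is true.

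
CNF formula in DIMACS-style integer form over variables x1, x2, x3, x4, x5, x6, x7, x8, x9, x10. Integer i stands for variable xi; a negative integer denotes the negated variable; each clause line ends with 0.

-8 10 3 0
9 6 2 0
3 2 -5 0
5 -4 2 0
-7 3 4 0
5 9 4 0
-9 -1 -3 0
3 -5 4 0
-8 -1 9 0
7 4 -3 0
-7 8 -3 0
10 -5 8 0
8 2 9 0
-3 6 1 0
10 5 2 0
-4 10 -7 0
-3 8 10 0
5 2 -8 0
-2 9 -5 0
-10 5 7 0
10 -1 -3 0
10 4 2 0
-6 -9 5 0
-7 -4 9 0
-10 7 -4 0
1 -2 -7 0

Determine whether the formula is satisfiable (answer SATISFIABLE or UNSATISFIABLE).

Branch on x1: take x1 = True.
Set x2 = True and propagate.
Set x3 = False and propagate.
For the remaining variables, x4 = True, x5 = True, x6 = True, x7 = True, x8 = False, x9 = True, x10 = True works.
Every clause has at least one true literal under this assignment.
So x1 = 1  x2 = 1  x3 = 0  x4 = 1  x5 = 1  x6 = 1  x7 = 1  x8 = 0  x9 = 1  x10 = 1 is a satisfying assignment.

SATISFIABLE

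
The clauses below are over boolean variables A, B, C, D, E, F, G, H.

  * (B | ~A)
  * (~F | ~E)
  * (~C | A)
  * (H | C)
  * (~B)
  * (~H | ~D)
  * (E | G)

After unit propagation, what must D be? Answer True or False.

(~B) stands alone — B = False.
(B | ~A) with B = False leaves only ~A, so A = False.
(~C | A) with A = False leaves only ~C, so C = False.
From (H | C) and C = False: H = True.
In (~H | ~D), ~H is now false; ~D must hold, so D = False.

False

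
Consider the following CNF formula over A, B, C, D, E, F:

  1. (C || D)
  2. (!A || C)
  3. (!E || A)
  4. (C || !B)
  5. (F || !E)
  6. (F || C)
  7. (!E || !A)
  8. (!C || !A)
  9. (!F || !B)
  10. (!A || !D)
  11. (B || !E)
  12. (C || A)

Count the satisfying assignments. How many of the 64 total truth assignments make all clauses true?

6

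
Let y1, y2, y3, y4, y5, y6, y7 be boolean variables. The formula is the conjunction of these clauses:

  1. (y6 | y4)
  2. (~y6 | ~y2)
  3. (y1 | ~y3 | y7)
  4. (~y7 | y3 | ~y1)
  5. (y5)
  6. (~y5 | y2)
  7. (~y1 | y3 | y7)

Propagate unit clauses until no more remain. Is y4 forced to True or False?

Unit clause (y5) sets y5 = True.
In (~y5 | y2), ~y5 is now false; y2 must hold, so y2 = True.
(~y2 | ~y6) with y2 = True leaves only ~y6, so y6 = False.
In (y4 | y6), y6 is now false; y4 must hold, so y4 = True.

True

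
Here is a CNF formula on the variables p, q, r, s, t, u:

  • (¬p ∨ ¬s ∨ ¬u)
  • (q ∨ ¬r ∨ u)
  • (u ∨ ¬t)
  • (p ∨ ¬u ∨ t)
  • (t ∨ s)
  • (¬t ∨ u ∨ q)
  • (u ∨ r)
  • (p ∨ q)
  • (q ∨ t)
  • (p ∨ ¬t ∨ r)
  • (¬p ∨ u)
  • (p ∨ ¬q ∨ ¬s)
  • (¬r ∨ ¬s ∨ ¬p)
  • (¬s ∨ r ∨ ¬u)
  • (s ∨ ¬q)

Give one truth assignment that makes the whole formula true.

p=T, q=F, r=T, s=F, t=T, u=T

Set p = True and propagate.
  then u is forced to True.
  then s is forced to False.
  then t is forced to True.
  then q is forced to False.
r is now unconstrained; take r = True.
Every clause has at least one true literal under this assignment.
Check each clause:
  1. (¬s ∨ ¬p ∨ ¬u) — ¬s is true.
  2. (u ∨ q ∨ ¬r) — u is true.
  3. (¬t ∨ u) — u is true.
  4. (¬u ∨ p ∨ t) — p is true.
  5. (t ∨ s) — t is true.
  6. (u ∨ ¬t ∨ q) — u is true.
  7. (r ∨ u) — r is true.
  8. (q ∨ p) — p is true.
  9. (q ∨ t) — t is true.
  10. (¬t ∨ p ∨ r) — p is true.
  11. (u ∨ ¬p) — u is true.
  12. (p ∨ ¬q ∨ ¬s) — p is true.
  13. (¬s ∨ ¬r ∨ ¬p) — ¬s is true.
  14. (¬u ∨ r ∨ ¬s) — r is true.
  15. (¬q ∨ s) — ¬q is true.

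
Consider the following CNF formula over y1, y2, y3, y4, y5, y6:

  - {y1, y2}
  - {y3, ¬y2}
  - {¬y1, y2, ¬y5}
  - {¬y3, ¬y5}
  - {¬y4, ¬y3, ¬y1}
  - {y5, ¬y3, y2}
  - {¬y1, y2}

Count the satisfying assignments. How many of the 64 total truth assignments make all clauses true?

6

The models are:
  y1=F y2=T y3=T y4=F y5=F y6=F
  y1=F y2=T y3=T y4=F y5=F y6=T
  y1=F y2=T y3=T y4=T y5=F y6=F
  y1=F y2=T y3=T y4=T y5=F y6=T
  y1=T y2=T y3=T y4=F y5=F y6=F
  y1=T y2=T y3=T y4=F y5=F y6=T
Count: 6.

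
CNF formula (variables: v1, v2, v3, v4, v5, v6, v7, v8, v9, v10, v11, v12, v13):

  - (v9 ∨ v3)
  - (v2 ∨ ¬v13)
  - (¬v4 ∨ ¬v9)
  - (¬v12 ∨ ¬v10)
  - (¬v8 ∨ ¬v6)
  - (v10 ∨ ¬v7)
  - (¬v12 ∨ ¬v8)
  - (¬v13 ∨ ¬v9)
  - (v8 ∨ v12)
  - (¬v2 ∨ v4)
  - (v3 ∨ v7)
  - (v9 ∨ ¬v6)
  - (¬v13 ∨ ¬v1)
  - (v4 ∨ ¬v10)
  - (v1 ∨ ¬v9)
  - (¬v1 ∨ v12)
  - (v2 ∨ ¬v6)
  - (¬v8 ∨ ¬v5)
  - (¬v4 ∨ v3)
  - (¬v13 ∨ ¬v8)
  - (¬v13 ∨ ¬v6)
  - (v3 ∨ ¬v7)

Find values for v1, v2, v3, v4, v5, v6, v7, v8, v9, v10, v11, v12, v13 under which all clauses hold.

v1=False, v2=False, v3=True, v4=False, v5=False, v6=False, v7=False, v8=True, v9=False, v10=False, v11=True, v12=False, v13=False

Pure literal: v3 appears only positively; assign v3 = True.
v5 occurs only negated in the remaining clauses — set v5 = False.
Try v1 = False.
  then v9 is forced to False.
  then v6 is forced to False.
Try v2 = False.
  then v13 is forced to False.
The remaining clauses are satisfied by v4 = False, v7 = False, v8 = True, v10 = False, v11 = True, v12 = False.
Every clause has at least one true literal under this assignment.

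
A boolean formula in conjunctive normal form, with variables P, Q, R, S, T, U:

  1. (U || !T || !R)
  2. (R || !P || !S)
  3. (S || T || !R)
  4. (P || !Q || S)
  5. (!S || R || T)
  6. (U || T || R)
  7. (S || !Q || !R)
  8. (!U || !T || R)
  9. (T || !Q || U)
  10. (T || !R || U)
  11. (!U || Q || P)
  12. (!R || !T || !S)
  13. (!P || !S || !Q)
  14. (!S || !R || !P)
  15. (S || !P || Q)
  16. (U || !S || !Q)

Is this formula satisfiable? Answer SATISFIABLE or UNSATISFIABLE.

SATISFIABLE

Set P = False and propagate.
Try Q = False.
  then U is forced to False.
For the remaining variables, R = False, S = False, T = True works.
So P = F  Q = F  R = F  S = F  T = T  U = F is a satisfying assignment.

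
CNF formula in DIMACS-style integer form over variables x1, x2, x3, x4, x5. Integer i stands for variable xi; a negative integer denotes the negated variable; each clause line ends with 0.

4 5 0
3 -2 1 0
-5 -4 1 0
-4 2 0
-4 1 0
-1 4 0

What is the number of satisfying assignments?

Case analysis on x4 and x1:
  x4=T, x1=T: remaining (x2,x3,x5) ∈ {(T,F,F); (T,F,T); (T,T,F); (T,T,T)} — 4.
  x4=T, x1=F: a clause becomes empty — 0.
  x4=F, x1=T: a clause becomes empty — 0.
  x4=F, x1=F: remaining (x2,x3,x5) ∈ {(F,F,T); (F,T,T); (T,T,T)} — 3.
Total: 4 + 0 + 0 + 3 = 7.

7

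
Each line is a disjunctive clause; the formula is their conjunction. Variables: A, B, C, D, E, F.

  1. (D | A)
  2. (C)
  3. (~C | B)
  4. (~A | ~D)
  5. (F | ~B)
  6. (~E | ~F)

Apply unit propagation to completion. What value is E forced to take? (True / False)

False

(C) is a unit clause: C = True.
In (B | ~C), ~C is now false; B must hold, so B = True.
In (~B | F), ~B is now false; F must hold, so F = True.
From (~F | ~E) and F = True: E = False.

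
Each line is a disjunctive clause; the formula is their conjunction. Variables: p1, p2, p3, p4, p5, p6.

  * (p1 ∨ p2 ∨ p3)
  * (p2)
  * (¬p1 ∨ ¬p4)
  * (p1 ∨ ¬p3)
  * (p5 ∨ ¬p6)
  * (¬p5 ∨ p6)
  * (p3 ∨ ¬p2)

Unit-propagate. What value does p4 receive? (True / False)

(p2) stands alone — p2 = True.
From (p3 ∨ ¬p2) and p2 = True: p3 = True.
From (¬p3 ∨ p1) and p3 = True: p1 = True.
(¬p1 ∨ ¬p4) with p1 = True leaves only ¬p4, so p4 = False.

False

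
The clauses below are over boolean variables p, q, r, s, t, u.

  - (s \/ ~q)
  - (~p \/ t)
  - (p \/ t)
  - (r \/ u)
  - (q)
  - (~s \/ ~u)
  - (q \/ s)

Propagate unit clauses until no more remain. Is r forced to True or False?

True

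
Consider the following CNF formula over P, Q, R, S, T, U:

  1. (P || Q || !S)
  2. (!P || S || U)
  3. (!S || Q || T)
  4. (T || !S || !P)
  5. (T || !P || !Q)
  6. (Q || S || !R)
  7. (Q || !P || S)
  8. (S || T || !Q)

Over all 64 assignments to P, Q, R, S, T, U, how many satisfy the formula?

26

Split on S, then Q.
  S=T, Q=T: R, U free; 3 ways for (P,T) × 2^2 = 12.
  S=T, Q=F: remaining (P,R,T,U) ∈ {(T,F,T,F); (T,F,T,T); (T,T,T,F); (T,T,T,T)} — 4.
  S=F, Q=T: R free; 3 ways for (P,T,U) × 2^1 = 6.
  S=F, Q=F: remaining (P,R,T,U) ∈ {(F,F,F,F); (F,F,F,T); (F,F,T,F); (F,F,T,T)} — 4.
Total: 12 + 4 + 6 + 4 = 26.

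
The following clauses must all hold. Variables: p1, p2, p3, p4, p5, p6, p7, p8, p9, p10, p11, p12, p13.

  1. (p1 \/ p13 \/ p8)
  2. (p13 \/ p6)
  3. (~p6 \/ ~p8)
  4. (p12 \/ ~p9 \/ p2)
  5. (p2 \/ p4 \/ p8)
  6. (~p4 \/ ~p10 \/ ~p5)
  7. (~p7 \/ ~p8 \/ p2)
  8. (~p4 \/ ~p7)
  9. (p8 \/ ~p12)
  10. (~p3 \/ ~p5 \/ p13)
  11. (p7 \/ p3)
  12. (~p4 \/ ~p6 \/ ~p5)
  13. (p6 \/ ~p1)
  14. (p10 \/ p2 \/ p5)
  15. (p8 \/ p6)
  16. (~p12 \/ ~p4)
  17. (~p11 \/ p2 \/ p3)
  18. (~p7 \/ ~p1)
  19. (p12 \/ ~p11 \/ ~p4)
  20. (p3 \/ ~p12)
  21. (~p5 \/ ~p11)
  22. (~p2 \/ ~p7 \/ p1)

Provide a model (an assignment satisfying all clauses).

p1 = F, p2 = T, p3 = T, p4 = F, p5 = T, p6 = T, p7 = F, p8 = F, p9 = F, p10 = F, p11 = F, p12 = F, p13 = T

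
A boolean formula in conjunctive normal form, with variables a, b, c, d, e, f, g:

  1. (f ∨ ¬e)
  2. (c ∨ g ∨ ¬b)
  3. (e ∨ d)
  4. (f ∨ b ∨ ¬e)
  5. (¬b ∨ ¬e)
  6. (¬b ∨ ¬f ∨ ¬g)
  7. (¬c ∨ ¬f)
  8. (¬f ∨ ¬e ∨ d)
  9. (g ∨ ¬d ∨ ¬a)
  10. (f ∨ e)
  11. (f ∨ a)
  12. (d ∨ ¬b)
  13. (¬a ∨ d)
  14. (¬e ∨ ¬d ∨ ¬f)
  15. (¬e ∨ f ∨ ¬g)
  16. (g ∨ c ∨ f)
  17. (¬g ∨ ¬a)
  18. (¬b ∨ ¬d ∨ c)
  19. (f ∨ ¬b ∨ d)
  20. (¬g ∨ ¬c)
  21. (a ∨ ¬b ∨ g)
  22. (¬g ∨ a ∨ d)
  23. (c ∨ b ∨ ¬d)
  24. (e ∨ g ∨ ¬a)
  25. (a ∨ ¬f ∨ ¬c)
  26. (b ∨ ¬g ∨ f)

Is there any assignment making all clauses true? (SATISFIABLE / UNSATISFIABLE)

f = True:
  d = True:
    propagation gives e=False, b=False; an empty clause results — contradiction.
  d = False:
    propagation gives e=True; an empty clause results — contradiction.
f = False:
  propagation gives e=False; an empty clause results — contradiction.
Every branch closes, so no satisfying assignment exists.

UNSATISFIABLE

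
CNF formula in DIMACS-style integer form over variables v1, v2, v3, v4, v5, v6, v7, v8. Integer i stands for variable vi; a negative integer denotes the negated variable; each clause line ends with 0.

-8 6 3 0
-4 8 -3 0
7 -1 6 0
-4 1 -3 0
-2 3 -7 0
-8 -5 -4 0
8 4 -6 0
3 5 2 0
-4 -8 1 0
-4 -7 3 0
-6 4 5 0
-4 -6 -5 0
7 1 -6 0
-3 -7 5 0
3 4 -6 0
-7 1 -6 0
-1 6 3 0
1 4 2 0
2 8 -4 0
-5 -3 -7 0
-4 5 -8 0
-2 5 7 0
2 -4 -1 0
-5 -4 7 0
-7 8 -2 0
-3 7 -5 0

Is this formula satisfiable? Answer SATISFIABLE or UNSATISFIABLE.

SATISFIABLE

Branch on v1: take v1 = False.
Set v2 = True and propagate.
Try v3 = False.
  then v7 is forced to False.
  then v6 is forced to False.
  then v8 is forced to False.
  then v5 is forced to True.
  then v4 is forced to False.
So v1 = False, v2 = True, v3 = False, v4 = False, v5 = True, v6 = False, v7 = False, v8 = False is a satisfying assignment.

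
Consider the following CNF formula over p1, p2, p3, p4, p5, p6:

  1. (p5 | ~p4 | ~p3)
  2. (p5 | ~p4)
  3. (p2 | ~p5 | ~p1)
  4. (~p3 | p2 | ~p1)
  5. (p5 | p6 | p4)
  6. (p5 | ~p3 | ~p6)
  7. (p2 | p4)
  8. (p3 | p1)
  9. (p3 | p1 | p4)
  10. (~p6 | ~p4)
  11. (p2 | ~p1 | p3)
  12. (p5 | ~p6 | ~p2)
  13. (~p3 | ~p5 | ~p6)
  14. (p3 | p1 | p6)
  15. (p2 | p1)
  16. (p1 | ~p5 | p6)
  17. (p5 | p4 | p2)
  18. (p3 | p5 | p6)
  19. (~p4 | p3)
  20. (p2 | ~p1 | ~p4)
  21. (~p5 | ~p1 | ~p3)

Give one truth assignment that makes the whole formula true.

Branch on p1: take p1 = True.
Try p2 = True.
Try p3 = False.
  then p4 is forced to False.
The remaining clauses are satisfied by p5 = True, p6 = False.
Every clause has at least one true literal under this assignment.

p1=True  p2=True  p3=False  p4=False  p5=True  p6=False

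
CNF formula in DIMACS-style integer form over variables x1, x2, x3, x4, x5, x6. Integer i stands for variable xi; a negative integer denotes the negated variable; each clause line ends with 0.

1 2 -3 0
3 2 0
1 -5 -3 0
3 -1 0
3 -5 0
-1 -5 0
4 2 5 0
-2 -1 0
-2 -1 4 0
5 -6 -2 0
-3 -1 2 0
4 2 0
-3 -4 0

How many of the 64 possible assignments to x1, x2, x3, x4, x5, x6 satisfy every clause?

3

The models are:
  x1=F x2=T x3=F x4=F x5=F x6=F
  x1=F x2=T x3=F x4=T x5=F x6=F
  x1=F x2=T x3=T x4=F x5=F x6=F
Count: 3.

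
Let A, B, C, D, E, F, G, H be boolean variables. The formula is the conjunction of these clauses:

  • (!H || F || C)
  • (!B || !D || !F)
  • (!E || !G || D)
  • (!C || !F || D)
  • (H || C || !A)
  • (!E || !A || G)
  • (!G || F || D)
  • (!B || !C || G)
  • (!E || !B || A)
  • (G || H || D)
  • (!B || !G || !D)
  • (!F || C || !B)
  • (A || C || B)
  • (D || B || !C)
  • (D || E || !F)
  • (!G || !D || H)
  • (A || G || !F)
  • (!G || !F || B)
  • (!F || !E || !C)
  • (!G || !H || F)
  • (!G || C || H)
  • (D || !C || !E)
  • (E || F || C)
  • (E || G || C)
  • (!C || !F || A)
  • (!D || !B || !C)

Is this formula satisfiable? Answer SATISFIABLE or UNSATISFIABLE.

SATISFIABLE

Try A = True.
The remaining clauses are satisfied by B = False, C = True, D = True, E = False, F = False, G = False, H = True.
So A=T, B=F, C=T, D=T, E=F, F=F, G=F, H=T is a satisfying assignment.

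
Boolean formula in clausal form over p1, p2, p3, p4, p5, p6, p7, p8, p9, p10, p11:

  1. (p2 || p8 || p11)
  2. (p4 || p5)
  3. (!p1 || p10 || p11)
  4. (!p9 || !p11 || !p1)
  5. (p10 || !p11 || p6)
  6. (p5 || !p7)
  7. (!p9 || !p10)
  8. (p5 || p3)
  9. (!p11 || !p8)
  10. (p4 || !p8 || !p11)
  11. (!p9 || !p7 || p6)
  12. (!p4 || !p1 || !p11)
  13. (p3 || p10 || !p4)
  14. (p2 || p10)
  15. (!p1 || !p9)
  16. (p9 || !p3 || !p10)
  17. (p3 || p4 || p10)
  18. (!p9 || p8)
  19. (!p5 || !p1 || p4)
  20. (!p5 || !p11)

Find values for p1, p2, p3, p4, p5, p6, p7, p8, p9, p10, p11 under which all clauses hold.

Pure literal: p1 appears only negated; assign p1 = False.
p2 occurs only positively in the remaining clauses — set p2 = True.
Try p3 = False.
  then p5 is forced to True.
  then p11 is forced to False.
Set p4 = True and propagate.
  then p10 is forced to True.
  then p9 is forced to False.
p6, p7, p8 are now unconstrained; take p6 = True, p7 = True, p8 = True.
Every clause has at least one true literal under this assignment.

p1 = 0, p2 = 1, p3 = 0, p4 = 1, p5 = 1, p6 = 1, p7 = 1, p8 = 1, p9 = 0, p10 = 1, p11 = 0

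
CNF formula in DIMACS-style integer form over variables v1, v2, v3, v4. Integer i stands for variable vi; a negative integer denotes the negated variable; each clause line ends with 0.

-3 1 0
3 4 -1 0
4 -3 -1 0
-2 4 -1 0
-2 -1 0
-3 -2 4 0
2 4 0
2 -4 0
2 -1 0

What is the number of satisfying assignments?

2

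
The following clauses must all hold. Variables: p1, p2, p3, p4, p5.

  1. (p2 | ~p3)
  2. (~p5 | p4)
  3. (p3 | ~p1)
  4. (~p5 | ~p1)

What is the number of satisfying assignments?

11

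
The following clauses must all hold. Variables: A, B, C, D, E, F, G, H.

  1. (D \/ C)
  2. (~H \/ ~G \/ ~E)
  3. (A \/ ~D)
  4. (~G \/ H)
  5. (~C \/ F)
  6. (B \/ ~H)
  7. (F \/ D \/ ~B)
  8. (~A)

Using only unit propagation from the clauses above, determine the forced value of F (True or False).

True

(~A) is a unit clause: A = False.
In (A \/ ~D), A is now false; ~D must hold, so D = False.
(C \/ D) with D = False leaves only C, so C = True.
(F \/ ~C): since C = True, the clause reduces to (F). F = True.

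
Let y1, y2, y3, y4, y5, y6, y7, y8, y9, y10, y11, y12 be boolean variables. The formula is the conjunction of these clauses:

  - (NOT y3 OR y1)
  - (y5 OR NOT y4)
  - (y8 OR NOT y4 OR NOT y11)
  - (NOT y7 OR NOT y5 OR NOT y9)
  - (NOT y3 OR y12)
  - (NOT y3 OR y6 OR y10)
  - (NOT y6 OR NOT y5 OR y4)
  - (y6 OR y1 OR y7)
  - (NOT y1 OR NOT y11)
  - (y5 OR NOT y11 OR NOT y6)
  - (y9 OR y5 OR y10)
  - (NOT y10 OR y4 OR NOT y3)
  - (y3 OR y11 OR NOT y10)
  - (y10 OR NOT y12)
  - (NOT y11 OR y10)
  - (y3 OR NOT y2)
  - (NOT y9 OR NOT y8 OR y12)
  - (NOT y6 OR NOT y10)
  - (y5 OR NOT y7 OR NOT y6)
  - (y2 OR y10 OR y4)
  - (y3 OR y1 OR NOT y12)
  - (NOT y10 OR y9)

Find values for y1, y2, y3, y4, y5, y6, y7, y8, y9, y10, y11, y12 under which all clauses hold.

Branch on y1: take y1 = True.
  then y11 is forced to False.
For the remaining variables, y2 = False, y3 = False, y4 = True, y5 = True, y6 = False, y7 = False, y8 = False, y9 = False, y10 = False, y12 = False works.
Every clause has at least one true literal under this assignment.

y1 = True, y2 = False, y3 = False, y4 = True, y5 = True, y6 = False, y7 = False, y8 = False, y9 = False, y10 = False, y11 = False, y12 = False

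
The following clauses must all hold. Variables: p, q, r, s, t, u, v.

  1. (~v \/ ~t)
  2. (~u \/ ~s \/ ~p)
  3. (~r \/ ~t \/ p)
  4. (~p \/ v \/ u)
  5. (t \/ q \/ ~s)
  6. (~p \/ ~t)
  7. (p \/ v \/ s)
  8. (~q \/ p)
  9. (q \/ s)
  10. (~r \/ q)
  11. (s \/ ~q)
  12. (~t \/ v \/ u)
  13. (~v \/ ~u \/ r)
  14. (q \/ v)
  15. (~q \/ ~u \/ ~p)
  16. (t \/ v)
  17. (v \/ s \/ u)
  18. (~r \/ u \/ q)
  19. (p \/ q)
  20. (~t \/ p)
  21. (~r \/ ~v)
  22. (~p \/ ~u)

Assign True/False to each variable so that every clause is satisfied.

p = 1, q = 1, r = 0, s = 1, t = 0, u = 0, v = 1

Try p = True.
  then t is forced to False.
  then v is forced to True.
  then r is forced to False.
  then u is forced to False.
For the remaining variables, q = True, s = True works.
Every clause has at least one true literal under this assignment.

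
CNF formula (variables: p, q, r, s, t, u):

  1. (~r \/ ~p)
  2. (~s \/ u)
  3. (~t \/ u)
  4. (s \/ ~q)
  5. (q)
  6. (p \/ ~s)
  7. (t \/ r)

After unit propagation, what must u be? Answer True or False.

(q) stands alone — q = True.
(~q \/ s) with q = True leaves only s, so s = True.
(u \/ ~s) with s = True leaves only u, so u = True.

True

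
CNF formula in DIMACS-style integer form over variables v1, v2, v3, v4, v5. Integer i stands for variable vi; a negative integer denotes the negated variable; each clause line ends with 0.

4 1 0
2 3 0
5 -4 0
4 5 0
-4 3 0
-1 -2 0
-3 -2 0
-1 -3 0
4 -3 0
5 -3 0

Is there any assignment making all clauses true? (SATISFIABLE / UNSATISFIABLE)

SATISFIABLE

Pure literal: v5 appears only positively; assign v5 = True.
Try v1 = False.
  then v4 is forced to True.
  then v3 is forced to True.
  then v2 is forced to False.
So v1 = False  v2 = False  v3 = True  v4 = True  v5 = True is a satisfying assignment.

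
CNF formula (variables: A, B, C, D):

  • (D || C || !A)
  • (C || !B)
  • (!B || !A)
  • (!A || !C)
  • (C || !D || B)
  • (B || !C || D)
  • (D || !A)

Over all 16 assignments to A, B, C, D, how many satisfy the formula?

4

The models are:
  A=F B=F C=F D=F
  A=F B=F C=T D=T
  A=F B=T C=T D=F
  A=F B=T C=T D=T
That's 4 in total.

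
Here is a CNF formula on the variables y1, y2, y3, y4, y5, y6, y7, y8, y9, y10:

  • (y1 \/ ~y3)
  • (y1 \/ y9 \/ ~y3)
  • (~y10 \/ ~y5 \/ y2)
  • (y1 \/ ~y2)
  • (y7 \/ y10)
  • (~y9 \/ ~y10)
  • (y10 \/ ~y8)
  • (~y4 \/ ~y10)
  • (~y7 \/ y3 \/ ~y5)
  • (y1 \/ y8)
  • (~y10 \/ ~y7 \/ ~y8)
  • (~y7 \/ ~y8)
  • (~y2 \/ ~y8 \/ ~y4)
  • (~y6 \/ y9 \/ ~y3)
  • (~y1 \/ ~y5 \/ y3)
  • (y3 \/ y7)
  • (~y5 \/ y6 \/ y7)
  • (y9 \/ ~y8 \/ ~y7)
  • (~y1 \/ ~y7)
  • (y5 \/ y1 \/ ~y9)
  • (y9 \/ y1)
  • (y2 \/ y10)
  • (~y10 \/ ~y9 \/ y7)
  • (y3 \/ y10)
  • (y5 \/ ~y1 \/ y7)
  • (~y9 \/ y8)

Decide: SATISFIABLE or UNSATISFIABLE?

UNSATISFIABLE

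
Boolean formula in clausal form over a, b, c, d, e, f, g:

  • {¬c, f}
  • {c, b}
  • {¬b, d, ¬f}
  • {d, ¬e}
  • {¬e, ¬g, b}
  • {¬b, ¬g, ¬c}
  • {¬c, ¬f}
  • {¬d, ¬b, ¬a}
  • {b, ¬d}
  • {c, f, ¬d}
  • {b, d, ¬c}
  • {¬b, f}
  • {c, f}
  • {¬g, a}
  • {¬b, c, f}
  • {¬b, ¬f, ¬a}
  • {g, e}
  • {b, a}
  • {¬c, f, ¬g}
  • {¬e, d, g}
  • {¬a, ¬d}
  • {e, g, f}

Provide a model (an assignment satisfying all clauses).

a=False, b=True, c=False, d=True, e=True, f=True, g=False

Check each clause:
  1. {¬c, f} — ¬c is true.
  2. {c, b} — b is true.
  3. {¬f, d, ¬b} — d is true.
  4. {d, ¬e} — d is true.
  5. {¬g, ¬e, b} — ¬g is true.
  6. {¬c, ¬g, ¬b} — ¬g is true.
  7. {¬f, ¬c} — ¬c is true.
  8. {¬b, ¬d, ¬a} — ¬a is true.
  9. {b, ¬d} — b is true.
  10. {c, f, ¬d} — f is true.
  11. {¬c, d, b} — b is true.
  12. {f, ¬b} — f is true.
  13. {c, f} — f is true.
  14. {¬g, a} — ¬g is true.
  15. {¬b, f, c} — f is true.
  16. {¬a, ¬b, ¬f} — ¬a is true.
  17. {g, e} — e is true.
  18. {b, a} — b is true.
  19. {¬c, f, ¬g} — ¬g is true.
  20. {g, ¬e, d} — d is true.
  21. {¬a, ¬d} — ¬a is true.
  22. {e, f, g} — e is true.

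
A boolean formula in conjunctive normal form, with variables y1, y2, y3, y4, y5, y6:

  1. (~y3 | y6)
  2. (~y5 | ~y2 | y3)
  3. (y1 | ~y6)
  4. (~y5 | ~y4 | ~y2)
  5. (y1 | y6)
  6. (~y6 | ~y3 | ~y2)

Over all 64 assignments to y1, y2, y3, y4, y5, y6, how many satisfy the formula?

16

Split on y6, then y2.
  y6=1, y2=1: remaining (y1,y3,y4,y5) ∈ {(1,0,0,0); (1,0,1,0)} — 2.
  y6=1, y2=0: forces y1=1; y3, y4, y5 free → 2^3 = 8.
  y6=0, y2=1: remaining (y1,y3,y4,y5) ∈ {(1,0,0,0); (1,0,1,0)} — 2.
  y6=0, y2=0: remaining (y1,y3,y4,y5) ∈ {(1,0,0,0); (1,0,0,1); (1,0,1,0); (1,0,1,1)} — 4.
Total: 2 + 8 + 2 + 4 = 16.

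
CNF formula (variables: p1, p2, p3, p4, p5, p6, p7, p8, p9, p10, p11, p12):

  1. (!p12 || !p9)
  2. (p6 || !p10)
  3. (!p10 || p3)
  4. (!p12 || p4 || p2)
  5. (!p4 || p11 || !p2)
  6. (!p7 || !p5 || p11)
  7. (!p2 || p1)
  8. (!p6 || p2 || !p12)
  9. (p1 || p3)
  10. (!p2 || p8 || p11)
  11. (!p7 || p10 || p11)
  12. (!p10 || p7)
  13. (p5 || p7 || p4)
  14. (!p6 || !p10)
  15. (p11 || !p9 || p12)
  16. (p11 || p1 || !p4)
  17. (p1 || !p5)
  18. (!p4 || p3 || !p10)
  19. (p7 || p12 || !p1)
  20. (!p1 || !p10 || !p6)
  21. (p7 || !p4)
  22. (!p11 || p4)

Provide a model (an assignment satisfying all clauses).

Try p1 = True.
The remaining clauses are satisfied by p2 = False, p3 = False, p4 = True, p5 = False, p6 = False, p7 = True, p8 = False, p9 = True, p10 = False, p11 = True, p12 = False.
Check each clause:
  1. (!p12 || !p9) — !p12 is true.
  2. (p6 || !p10) — !p10 is true.
  3. (!p10 || p3) — !p10 is true.
  4. (p2 || !p12 || p4) — !p12 is true.
  5. (!p2 || !p4 || p11) — p11 is true.
  6. (p11 || !p5 || !p7) — p11 is true.
  7. (p1 || !p2) — p1 is true.
  8. (p2 || !p12 || !p6) — !p6 is true.
  9. (p1 || p3) — p1 is true.
  10. (!p2 || p11 || p8) — p11 is true.
  11. (p10 || p11 || !p7) — p11 is true.
  12. (!p10 || p7) — !p10 is true.
  13. (p4 || p5 || p7) — p4 is true.
  14. (!p10 || !p6) — !p6 is true.
  15. (!p9 || p12 || p11) — p11 is true.
  16. (p1 || !p4 || p11) — p1 is true.
  17. (p1 || !p5) — p1 is true.
  18. (!p4 || !p10 || p3) — !p10 is true.
  19. (p7 || p12 || !p1) — p7 is true.
  20. (!p10 || !p1 || !p6) — !p6 is true.
  21. (p7 || !p4) — p7 is true.
  22. (p4 || !p11) — p4 is true.

p1 = True, p2 = False, p3 = False, p4 = True, p5 = False, p6 = False, p7 = True, p8 = False, p9 = True, p10 = False, p11 = True, p12 = False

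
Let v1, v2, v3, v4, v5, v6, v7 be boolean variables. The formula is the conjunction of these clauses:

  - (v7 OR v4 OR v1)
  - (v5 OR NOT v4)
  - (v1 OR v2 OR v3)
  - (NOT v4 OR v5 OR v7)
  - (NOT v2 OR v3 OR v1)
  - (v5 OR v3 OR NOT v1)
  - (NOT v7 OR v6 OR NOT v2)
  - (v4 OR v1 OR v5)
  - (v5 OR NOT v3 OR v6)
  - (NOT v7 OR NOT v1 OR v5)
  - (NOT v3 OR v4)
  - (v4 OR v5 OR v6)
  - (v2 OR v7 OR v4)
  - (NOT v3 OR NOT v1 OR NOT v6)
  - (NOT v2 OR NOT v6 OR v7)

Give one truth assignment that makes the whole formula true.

v1=False, v2=False, v3=True, v4=True, v5=True, v6=False, v7=False

Check each clause:
  1. (v1 OR v4 OR v7) — v4 is true.
  2. (v5 OR NOT v4) — v5 is true.
  3. (v3 OR v2 OR v1) — v3 is true.
  4. (NOT v4 OR v5 OR v7) — v5 is true.
  5. (NOT v2 OR v3 OR v1) — v3 is true.
  6. (NOT v1 OR v3 OR v5) — v3 is true.
  7. (NOT v7 OR v6 OR NOT v2) — NOT v7 is true.
  8. (v5 OR v1 OR v4) — v4 is true.
  9. (v6 OR v5 OR NOT v3) — v5 is true.
  10. (v5 OR NOT v1 OR NOT v7) — NOT v7 is true.
  11. (v4 OR NOT v3) — v4 is true.
  12. (v4 OR v5 OR v6) — v4 is true.
  13. (v7 OR v4 OR v2) — v4 is true.
  14. (NOT v6 OR NOT v3 OR NOT v1) — NOT v6 is true.
  15. (NOT v2 OR v7 OR NOT v6) — NOT v6 is true.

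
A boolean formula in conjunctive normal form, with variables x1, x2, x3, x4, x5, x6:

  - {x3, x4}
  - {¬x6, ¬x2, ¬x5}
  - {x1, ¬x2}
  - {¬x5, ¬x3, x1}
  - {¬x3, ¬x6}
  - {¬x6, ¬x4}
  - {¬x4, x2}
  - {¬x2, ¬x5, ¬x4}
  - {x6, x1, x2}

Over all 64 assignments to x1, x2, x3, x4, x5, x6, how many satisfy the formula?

6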